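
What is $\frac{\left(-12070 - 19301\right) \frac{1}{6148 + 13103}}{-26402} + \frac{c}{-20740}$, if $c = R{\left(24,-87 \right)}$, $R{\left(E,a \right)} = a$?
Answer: $\frac{7478280169}{1756902344580} \approx 0.0042565$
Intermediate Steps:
$c = -87$
$\frac{\left(-12070 - 19301\right) \frac{1}{6148 + 13103}}{-26402} + \frac{c}{-20740} = \frac{\left(-12070 - 19301\right) \frac{1}{6148 + 13103}}{-26402} - \frac{87}{-20740} = - \frac{31371}{19251} \left(- \frac{1}{26402}\right) - - \frac{87}{20740} = \left(-31371\right) \frac{1}{19251} \left(- \frac{1}{26402}\right) + \frac{87}{20740} = \left(- \frac{10457}{6417}\right) \left(- \frac{1}{26402}\right) + \frac{87}{20740} = \frac{10457}{169421634} + \frac{87}{20740} = \frac{7478280169}{1756902344580}$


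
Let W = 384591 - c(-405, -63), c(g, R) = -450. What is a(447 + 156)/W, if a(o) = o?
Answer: 201/128347 ≈ 0.0015661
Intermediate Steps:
W = 385041 (W = 384591 - 1*(-450) = 384591 + 450 = 385041)
a(447 + 156)/W = (447 + 156)/385041 = 603*(1/385041) = 201/128347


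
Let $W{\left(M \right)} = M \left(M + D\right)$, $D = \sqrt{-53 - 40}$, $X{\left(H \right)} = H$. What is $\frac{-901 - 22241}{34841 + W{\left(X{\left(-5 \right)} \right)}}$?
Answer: $- \frac{268956324}{405213427} - \frac{38570 i \sqrt{93}}{405213427} \approx -0.66374 - 0.00091793 i$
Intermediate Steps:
$D = i \sqrt{93}$ ($D = \sqrt{-93} = i \sqrt{93} \approx 9.6436 i$)
$W{\left(M \right)} = M \left(M + i \sqrt{93}\right)$
$\frac{-901 - 22241}{34841 + W{\left(X{\left(-5 \right)} \right)}} = \frac{-901 - 22241}{34841 - 5 \left(-5 + i \sqrt{93}\right)} = - \frac{23142}{34841 + \left(25 - 5 i \sqrt{93}\right)} = - \frac{23142}{34866 - 5 i \sqrt{93}}$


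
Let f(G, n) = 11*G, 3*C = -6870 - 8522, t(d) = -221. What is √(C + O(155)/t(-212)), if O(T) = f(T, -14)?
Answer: I*√2258673261/663 ≈ 71.682*I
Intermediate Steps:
C = -15392/3 (C = (-6870 - 8522)/3 = (⅓)*(-15392) = -15392/3 ≈ -5130.7)
O(T) = 11*T
√(C + O(155)/t(-212)) = √(-15392/3 + (11*155)/(-221)) = √(-15392/3 + 1705*(-1/221)) = √(-15392/3 - 1705/221) = √(-3406747/663) = I*√2258673261/663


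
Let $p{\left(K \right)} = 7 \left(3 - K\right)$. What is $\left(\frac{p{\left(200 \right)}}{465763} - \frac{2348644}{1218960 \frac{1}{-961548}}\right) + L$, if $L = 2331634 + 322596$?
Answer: $\frac{53307876945109592}{11828051385} \approx 4.5069 \cdot 10^{6}$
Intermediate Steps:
$p{\left(K \right)} = 21 - 7 K$
$L = 2654230$
$\left(\frac{p{\left(200 \right)}}{465763} - \frac{2348644}{1218960 \frac{1}{-961548}}\right) + L = \left(\frac{21 - 1400}{465763} - \frac{2348644}{1218960 \frac{1}{-961548}}\right) + 2654230 = \left(\left(21 - 1400\right) \frac{1}{465763} - \frac{2348644}{1218960 \left(- \frac{1}{961548}\right)}\right) + 2654230 = \left(\left(-1379\right) \frac{1}{465763} - \frac{2348644}{- \frac{101580}{80129}}\right) + 2654230 = \left(- \frac{1379}{465763} - - \frac{47048623769}{25395}\right) + 2654230 = \left(- \frac{1379}{465763} + \frac{47048623769}{25395}\right) + 2654230 = \frac{21913508117501042}{11828051385} + 2654230 = \frac{53307876945109592}{11828051385}$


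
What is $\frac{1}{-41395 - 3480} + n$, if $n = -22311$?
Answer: $- \frac{1001206126}{44875} \approx -22311.0$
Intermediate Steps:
$\frac{1}{-41395 - 3480} + n = \frac{1}{-41395 - 3480} - 22311 = \frac{1}{-44875} - 22311 = - \frac{1}{44875} - 22311 = - \frac{1001206126}{44875}$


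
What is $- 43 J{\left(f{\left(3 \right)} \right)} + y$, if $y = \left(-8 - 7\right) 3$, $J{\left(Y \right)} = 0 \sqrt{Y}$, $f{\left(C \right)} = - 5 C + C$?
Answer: $-45$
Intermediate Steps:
$f{\left(C \right)} = - 4 C$
$J{\left(Y \right)} = 0$
$y = -45$ ($y = \left(-15\right) 3 = -45$)
$- 43 J{\left(f{\left(3 \right)} \right)} + y = \left(-43\right) 0 - 45 = 0 - 45 = -45$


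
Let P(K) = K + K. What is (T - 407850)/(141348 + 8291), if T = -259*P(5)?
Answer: -410440/149639 ≈ -2.7429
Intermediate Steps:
P(K) = 2*K
T = -2590 (T = -518*5 = -259*10 = -2590)
(T - 407850)/(141348 + 8291) = (-2590 - 407850)/(141348 + 8291) = -410440/149639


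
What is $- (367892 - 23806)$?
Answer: $-344086$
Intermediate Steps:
$- (367892 - 23806) = \left(-1\right) 344086 = -344086$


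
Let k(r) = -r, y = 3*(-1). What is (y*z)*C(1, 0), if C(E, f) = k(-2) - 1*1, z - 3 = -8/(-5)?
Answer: -69/5 ≈ -13.800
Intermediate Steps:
y = -3
z = 23/5 (z = 3 - 8/(-5) = 3 - 8*(-⅕) = 3 + 8/5 = 23/5 ≈ 4.6000)
C(E, f) = 1 (C(E, f) = -1*(-2) - 1*1 = 2 - 1 = 1)
(y*z)*C(1, 0) = -3*23/5*1 = -69/5*1 = -69/5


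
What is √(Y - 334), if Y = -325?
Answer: I*√659 ≈ 25.671*I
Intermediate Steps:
√(Y - 334) = √(-325 - 334) = √(-659) = I*√659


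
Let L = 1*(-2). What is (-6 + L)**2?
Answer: 64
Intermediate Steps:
L = -2
(-6 + L)**2 = (-6 - 2)**2 = (-8)**2 = 64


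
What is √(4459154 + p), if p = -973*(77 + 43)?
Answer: √4342394 ≈ 2083.8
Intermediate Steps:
p = -116760 (p = -973*120 = -116760)
√(4459154 + p) = √(4459154 - 116760) = √4342394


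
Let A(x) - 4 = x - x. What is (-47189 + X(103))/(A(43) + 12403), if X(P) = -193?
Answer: -47382/12407 ≈ -3.8190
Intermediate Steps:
A(x) = 4 (A(x) = 4 + (x - x) = 4 + 0 = 4)
(-47189 + X(103))/(A(43) + 12403) = (-47189 - 193)/(4 + 12403) = -47382/12407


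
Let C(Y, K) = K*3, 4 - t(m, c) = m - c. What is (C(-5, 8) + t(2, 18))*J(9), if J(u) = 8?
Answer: 352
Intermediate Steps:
t(m, c) = 4 + c - m (t(m, c) = 4 - (m - c) = 4 + (c - m) = 4 + c - m)
C(Y, K) = 3*K
(C(-5, 8) + t(2, 18))*J(9) = (3*8 + (4 + 18 - 1*2))*8 = (24 + (4 + 18 - 2))*8 = (24 + 20)*8 = 44*8 = 352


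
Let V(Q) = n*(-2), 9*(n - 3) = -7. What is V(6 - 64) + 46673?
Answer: 420017/9 ≈ 46669.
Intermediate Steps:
n = 20/9 (n = 3 + (⅑)*(-7) = 3 - 7/9 = 20/9 ≈ 2.2222)
V(Q) = -40/9 (V(Q) = (20/9)*(-2) = -40/9)
V(6 - 64) + 46673 = -40/9 + 46673 = 420017/9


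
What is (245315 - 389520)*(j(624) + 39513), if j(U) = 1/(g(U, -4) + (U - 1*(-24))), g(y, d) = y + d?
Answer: -7225028849425/1268 ≈ -5.6980e+9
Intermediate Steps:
g(y, d) = d + y
j(U) = 1/(20 + 2*U) (j(U) = 1/((-4 + U) + (U - 1*(-24))) = 1/((-4 + U) + (U + 24)) = 1/((-4 + U) + (24 + U)) = 1/(20 + 2*U))
(245315 - 389520)*(j(624) + 39513) = (245315 - 389520)*(1/(2*(10 + 624)) + 39513) = -144205*((1/2)/634 + 39513) = -144205*((1/2)*(1/634) + 39513) = -144205*(1/1268 + 39513) = -144205*50102485/1268 = -7225028849425/1268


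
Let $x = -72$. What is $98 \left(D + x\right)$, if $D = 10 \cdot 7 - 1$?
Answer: $-294$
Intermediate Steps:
$D = 69$ ($D = 70 - 1 = 69$)
$98 \left(D + x\right) = 98 \left(69 - 72\right) = 98 \left(-3\right) = -294$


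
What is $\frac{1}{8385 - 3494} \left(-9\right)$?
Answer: $- \frac{9}{4891} \approx -0.0018401$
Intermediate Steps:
$\frac{1}{8385 - 3494} \left(-9\right) = \frac{1}{4891} \left(-9\right) = - \frac{9}{4891}$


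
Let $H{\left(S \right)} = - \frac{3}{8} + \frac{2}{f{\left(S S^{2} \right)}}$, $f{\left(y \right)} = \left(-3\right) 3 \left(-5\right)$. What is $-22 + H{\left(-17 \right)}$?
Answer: $- \frac{8039}{360} \approx -22.331$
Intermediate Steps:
$f{\left(y \right)} = 45$ ($f{\left(y \right)} = \left(-9\right) \left(-5\right) = 45$)
$H{\left(S \right)} = - \frac{119}{360}$ ($H{\left(S \right)} = - \frac{3}{8} + \frac{2}{45} = - \frac{119}{360}$)
$-22 + H{\left(-17 \right)} = -22 - \frac{119}{360} = - \frac{8039}{360}$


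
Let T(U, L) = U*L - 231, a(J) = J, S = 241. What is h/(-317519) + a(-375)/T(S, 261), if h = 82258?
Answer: -351611899/1326594382 ≈ -0.26505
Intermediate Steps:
T(U, L) = -231 + L*U (T(U, L) = L*U - 231 = -231 + L*U)
h/(-317519) + a(-375)/T(S, 261) = 82258/(-317519) - 375/(-231 + 261*241) = 82258*(-1/317519) - 375/(-231 + 62901) = -82258/317519 - 375/62670 = -82258/317519 - 375*1/62670 = -82258/317519 - 25/4178 = -351611899/1326594382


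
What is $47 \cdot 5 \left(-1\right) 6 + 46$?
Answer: $-1364$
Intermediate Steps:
$47 \cdot 5 \left(-1\right) 6 + 46 = 47 \left(\left(-5\right) 6\right) + 46 = 47 \left(-30\right) + 46 = -1410 + 46 = -1364$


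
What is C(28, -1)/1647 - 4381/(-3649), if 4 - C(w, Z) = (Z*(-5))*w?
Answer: 6719243/6009903 ≈ 1.1180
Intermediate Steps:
C(w, Z) = 4 + 5*Z*w (C(w, Z) = 4 - Z*(-5)*w = 4 - (-5*Z)*w = 4 - (-5)*Z*w = 4 + 5*Z*w)
C(28, -1)/1647 - 4381/(-3649) = (4 + 5*(-1)*28)/1647 - 4381/(-3649) = (4 - 140)*(1/1647) - 4381*(-1/3649) = -136*1/1647 + 4381/3649 = -136/1647 + 4381/3649 = 6719243/6009903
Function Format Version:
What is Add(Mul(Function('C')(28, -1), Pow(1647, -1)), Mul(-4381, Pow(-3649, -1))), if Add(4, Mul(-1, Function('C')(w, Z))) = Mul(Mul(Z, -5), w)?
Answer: Rational(6719243, 6009903) ≈ 1.1180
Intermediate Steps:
Function('C')(w, Z) = Add(4, Mul(5, Z, w)) (Function('C')(w, Z) = Add(4, Mul(-1, Mul(Mul(Z, -5), w))) = Add(4, Mul(-1, Mul(Mul(-5, Z), w))) = Add(4, Mul(-1, Mul(-5, Z, w))) = Add(4, Mul(5, Z, w)))
Add(Mul(Function('C')(28, -1), Pow(1647, -1)), Mul(-4381, Pow(-3649, -1))) = Add(Mul(Add(4, Mul(5, -1, 28)), Pow(1647, -1)), Mul(-4381, Pow(-3649, -1))) = Add(Mul(Add(4, -140), Rational(1, 1647)), Mul(-4381, Rational(-1, 3649))) = Add(Mul(-136, Rational(1, 1647)), Rational(4381, 3649)) = Add(Rational(-136, 1647), Rational(4381, 3649)) = Rational(6719243, 6009903)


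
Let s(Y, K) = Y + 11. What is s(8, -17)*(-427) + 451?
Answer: -7662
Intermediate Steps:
s(Y, K) = 11 + Y
s(8, -17)*(-427) + 451 = (11 + 8)*(-427) + 451 = 19*(-427) + 451 = -8113 + 451 = -7662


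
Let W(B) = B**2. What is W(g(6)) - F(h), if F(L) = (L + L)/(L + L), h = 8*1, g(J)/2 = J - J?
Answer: -1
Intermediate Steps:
g(J) = 0 (g(J) = 2*(J - J) = 2*0 = 0)
h = 8
F(L) = 1 (F(L) = (2*L)/((2*L)) = (2*L)*(1/(2*L)) = 1)
W(g(6)) - F(h) = 0**2 - 1*1 = 0 - 1 = -1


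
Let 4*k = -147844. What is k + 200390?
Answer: 163429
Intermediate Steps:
k = -36961 (k = (1/4)*(-147844) = -36961)
k + 200390 = -36961 + 200390 = 163429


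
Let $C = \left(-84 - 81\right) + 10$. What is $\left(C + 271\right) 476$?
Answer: $55216$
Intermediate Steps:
$C = -155$ ($C = -165 + 10 = -155$)
$\left(C + 271\right) 476 = \left(-155 + 271\right) 476 = 116 \cdot 476 = 55216$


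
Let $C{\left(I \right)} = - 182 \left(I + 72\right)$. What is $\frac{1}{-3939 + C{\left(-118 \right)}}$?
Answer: $\frac{1}{4433} \approx 0.00022558$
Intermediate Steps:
$C{\left(I \right)} = -13104 - 182 I$ ($C{\left(I \right)} = - 182 \left(72 + I\right) = -13104 - 182 I$)
$\frac{1}{-3939 + C{\left(-118 \right)}} = \frac{1}{-3939 - -8372} = \frac{1}{-3939 + \left(-13104 + 21476\right)} = \frac{1}{-3939 + 8372} = \frac{1}{4433}$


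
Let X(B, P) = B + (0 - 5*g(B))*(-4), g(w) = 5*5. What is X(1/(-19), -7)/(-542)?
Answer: -9499/10298 ≈ -0.92241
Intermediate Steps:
g(w) = 25
X(B, P) = 500 + B (X(B, P) = B + (0 - 5*25)*(-4) = B + (0 - 125)*(-4) = B - 125*(-4) = B + 500 = 500 + B)
X(1/(-19), -7)/(-542) = (500 + 1/(-19))/(-542) = (500 - 1/19)*(-1/542) = (9499/19)*(-1/542) = -9499/10298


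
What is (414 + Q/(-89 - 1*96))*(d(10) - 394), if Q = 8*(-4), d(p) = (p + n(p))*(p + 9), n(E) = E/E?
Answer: -76622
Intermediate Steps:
n(E) = 1
d(p) = (1 + p)*(9 + p) (d(p) = (p + 1)*(p + 9) = (1 + p)*(9 + p))
Q = -32
(414 + Q/(-89 - 1*96))*(d(10) - 394) = (414 - 32/(-89 - 1*96))*((9 + 10² + 10*10) - 394) = (414 - 32/(-89 - 96))*((9 + 100 + 100) - 394) = (414 - 32/(-185))*(209 - 394) = (414 - 32*(-1/185))*(-185) = (414 + 32/185)*(-185) = (76622/185)*(-185) = -76622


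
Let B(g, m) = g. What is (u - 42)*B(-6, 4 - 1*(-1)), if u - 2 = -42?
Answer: 492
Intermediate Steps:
u = -40 (u = 2 - 42 = -40)
(u - 42)*B(-6, 4 - 1*(-1)) = (-40 - 42)*(-6) = -82*(-6) = 492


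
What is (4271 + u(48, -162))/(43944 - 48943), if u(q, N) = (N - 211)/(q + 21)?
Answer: -294326/344931 ≈ -0.85329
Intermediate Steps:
u(q, N) = (-211 + N)/(21 + q)
(4271 + u(48, -162))/(43944 - 48943) = (4271 + (-211 - 162)/(21 + 48))/(43944 - 48943) = (4271 - 373/69)/(-4999) = (4271 + (1/69)*(-373))*(-1/4999) = (4271 - 373/69)*(-1/4999) = (294326/69)*(-1/4999) = -294326/344931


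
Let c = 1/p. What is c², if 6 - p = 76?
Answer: 1/4900 ≈ 0.00020408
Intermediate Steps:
p = -70 (p = 6 - 1*76 = 6 - 76 = -70)
c = -1/70 (c = 1/(-70) = -1/70 ≈ -0.014286)
c² = (-1/70)² = 1/4900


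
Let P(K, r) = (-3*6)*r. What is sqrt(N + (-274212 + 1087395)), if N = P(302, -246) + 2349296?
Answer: sqrt(3166907) ≈ 1779.6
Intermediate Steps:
P(K, r) = -18*r
N = 2353724 (N = -18*(-246) + 2349296 = 4428 + 2349296 = 2353724)
sqrt(N + (-274212 + 1087395)) = sqrt(2353724 + (-274212 + 1087395)) = sqrt(2353724 + 813183) = sqrt(3166907)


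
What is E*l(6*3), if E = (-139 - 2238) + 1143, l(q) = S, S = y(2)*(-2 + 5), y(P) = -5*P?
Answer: 37020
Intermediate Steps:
S = -30 (S = (-5*2)*(-2 + 5) = -10*3 = -30)
l(q) = -30
E = -1234 (E = -2377 + 1143 = -1234)
E*l(6*3) = -1234*(-30) = 37020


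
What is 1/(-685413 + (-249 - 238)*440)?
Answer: -1/899693 ≈ -1.1115e-6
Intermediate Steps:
1/(-685413 + (-249 - 238)*440) = 1/(-685413 - 487*440) = 1/(-685413 - 214280) = 1/(-899693) = -1/899693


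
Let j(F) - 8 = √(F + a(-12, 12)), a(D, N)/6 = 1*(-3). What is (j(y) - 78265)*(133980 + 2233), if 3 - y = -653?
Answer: -10659620741 + 136213*√638 ≈ -1.0656e+10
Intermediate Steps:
a(D, N) = -18 (a(D, N) = 6*(1*(-3)) = 6*(-3) = -18)
y = 656 (y = 3 - 1*(-653) = 3 + 653 = 656)
j(F) = 8 + √(-18 + F) (j(F) = 8 + √(F - 18) = 8 + √(-18 + F))
(j(y) - 78265)*(133980 + 2233) = ((8 + √(-18 + 656)) - 78265)*(133980 + 2233) = ((8 + √638) - 78265)*136213 = (-78257 + √638)*136213 = -10659620741 + 136213*√638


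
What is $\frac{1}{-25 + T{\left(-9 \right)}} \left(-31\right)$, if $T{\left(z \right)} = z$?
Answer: $\frac{31}{34} \approx 0.91177$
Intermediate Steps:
$\frac{1}{-25 + T{\left(-9 \right)}} \left(-31\right) = \frac{1}{-25 - 9} \left(-31\right) = \frac{1}{-34} \left(-31\right) = \left(- \frac{1}{34}\right) \left(-31\right) = \frac{31}{34}$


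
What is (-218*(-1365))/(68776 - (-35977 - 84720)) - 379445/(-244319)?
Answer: 144596587315/46291853887 ≈ 3.1236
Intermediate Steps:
(-218*(-1365))/(68776 - (-35977 - 84720)) - 379445/(-244319) = 297570/(68776 - 1*(-120697)) - 379445*(-1/244319) = 297570/(68776 + 120697) + 379445/244319 = 297570/189473 + 379445/244319 = 144596587315/46291853887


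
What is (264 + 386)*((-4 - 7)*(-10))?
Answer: 71500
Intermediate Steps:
(264 + 386)*((-4 - 7)*(-10)) = 650*(-11*(-10)) = 650*110 = 71500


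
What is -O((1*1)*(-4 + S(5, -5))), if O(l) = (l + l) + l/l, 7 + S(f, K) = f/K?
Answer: 23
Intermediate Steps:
S(f, K) = -7 + f/K
O(l) = 1 + 2*l (O(l) = 2*l + 1 = 1 + 2*l)
-O((1*1)*(-4 + S(5, -5))) = -(1 + 2*((1*1)*(-4 + (-7 + 5/(-5))))) = -(1 + 2*(1*(-4 + (-7 + 5*(-⅕))))) = -(1 + 2*(1*(-4 + (-7 - 1)))) = -(1 + 2*(1*(-4 - 8))) = -(1 + 2*(1*(-12))) = -(1 + 2*(-12)) = -(1 - 24) = -1*(-23) = 23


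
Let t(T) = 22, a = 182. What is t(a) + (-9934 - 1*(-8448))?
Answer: -1464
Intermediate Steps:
t(a) + (-9934 - 1*(-8448)) = 22 + (-9934 - 1*(-8448)) = 22 + (-9934 + 8448) = 22 - 1486 = -1464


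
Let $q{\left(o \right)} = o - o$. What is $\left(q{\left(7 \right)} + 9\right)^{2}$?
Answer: $81$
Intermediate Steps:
$q{\left(o \right)} = 0$
$\left(q{\left(7 \right)} + 9\right)^{2} = \left(0 + 9\right)^{2} = 9^{2} = 81$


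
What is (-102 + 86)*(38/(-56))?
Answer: 76/7 ≈ 10.857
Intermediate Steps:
(-102 + 86)*(38/(-56)) = -608*(-1)/56 = -16*(-19/28) = 76/7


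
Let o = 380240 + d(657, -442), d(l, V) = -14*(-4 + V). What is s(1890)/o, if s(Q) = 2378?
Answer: 1189/193242 ≈ 0.0061529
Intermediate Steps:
d(l, V) = 56 - 14*V
o = 386484 (o = 380240 + (56 - 14*(-442)) = 380240 + (56 + 6188) = 380240 + 6244 = 386484)
s(1890)/o = 2378/386484 = 2378*(1/386484) = 1189/193242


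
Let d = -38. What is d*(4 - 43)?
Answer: 1482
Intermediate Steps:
d*(4 - 43) = -38*(4 - 43) = -38*(-39) = 1482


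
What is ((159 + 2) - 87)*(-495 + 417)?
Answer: -5772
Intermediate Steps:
((159 + 2) - 87)*(-495 + 417) = (161 - 87)*(-78) = 74*(-78) = -5772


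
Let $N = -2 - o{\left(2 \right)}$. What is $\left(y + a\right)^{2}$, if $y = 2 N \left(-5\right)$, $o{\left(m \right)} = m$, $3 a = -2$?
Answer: $\frac{13924}{9} \approx 1547.1$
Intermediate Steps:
$a = - \frac{2}{3}$ ($a = \frac{1}{3} \left(-2\right) = - \frac{2}{3} \approx -0.66667$)
$N = -4$ ($N = -2 - 2 = -4$)
$y = 40$ ($y = 2 \left(-4\right) \left(-5\right) = \left(-8\right) \left(-5\right) = 40$)
$\left(y + a\right)^{2} = \left(40 - \frac{2}{3}\right)^{2} = \left(\frac{118}{3}\right)^{2} = \frac{13924}{9}$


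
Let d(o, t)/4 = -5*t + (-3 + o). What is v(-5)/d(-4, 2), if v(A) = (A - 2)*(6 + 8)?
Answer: 49/34 ≈ 1.4412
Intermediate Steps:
d(o, t) = -12 - 20*t + 4*o (d(o, t) = 4*(-5*t + (-3 + o)) = 4*(-3 + o - 5*t) = -12 - 20*t + 4*o)
v(A) = -28 + 14*A (v(A) = (-2 + A)*14 = -28 + 14*A)
v(-5)/d(-4, 2) = (-28 + 14*(-5))/(-12 - 20*2 + 4*(-4)) = (-28 - 70)/(-12 - 40 - 16) = -98/(-68) = -98*(-1/68) = 49/34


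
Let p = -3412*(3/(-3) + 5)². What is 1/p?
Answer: -1/54592 ≈ -1.8318e-5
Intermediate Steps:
p = -54592 (p = -3412*(3*(-⅓) + 5)² = -3412*(-1 + 5)² = -3412*4² = -3412*16 = -54592)
1/p = 1/(-54592) = -1/54592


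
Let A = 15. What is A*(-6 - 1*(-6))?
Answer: 0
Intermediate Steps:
A*(-6 - 1*(-6)) = 15*(-6 - 1*(-6)) = 15*(-6 + 6) = 15*0 = 0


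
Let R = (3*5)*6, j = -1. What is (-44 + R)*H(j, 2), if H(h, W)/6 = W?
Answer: 552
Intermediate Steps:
H(h, W) = 6*W
R = 90 (R = 15*6 = 90)
(-44 + R)*H(j, 2) = (-44 + 90)*(6*2) = 46*12 = 552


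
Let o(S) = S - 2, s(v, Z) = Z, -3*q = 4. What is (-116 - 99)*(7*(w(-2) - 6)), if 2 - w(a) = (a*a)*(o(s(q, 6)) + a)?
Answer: 18060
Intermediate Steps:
q = -4/3 (q = -1/3*4 = -4/3 ≈ -1.3333)
o(S) = -2 + S
w(a) = 2 - a**2*(4 + a) (w(a) = 2 - a*a*((-2 + 6) + a) = 2 - a**2*(4 + a))
(-116 - 99)*(7*(w(-2) - 6)) = (-116 - 99)*(7*((2 - 1*(-2)**3 - 4*(-2)**2) - 6)) = -1505*((2 - 1*(-8) - 4*4) - 6) = -1505*((2 + 8 - 16) - 6) = -1505*(-6 - 6) = -1505*(-12) = -215*(-84) = 18060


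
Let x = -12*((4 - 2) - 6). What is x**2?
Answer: 2304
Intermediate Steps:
x = 48 (x = -12*(2 - 6) = -12*(-4) = 48)
x**2 = 48**2 = 2304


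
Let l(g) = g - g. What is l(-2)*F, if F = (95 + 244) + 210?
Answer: 0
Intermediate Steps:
F = 549 (F = 339 + 210 = 549)
l(g) = 0
l(-2)*F = 0*549 = 0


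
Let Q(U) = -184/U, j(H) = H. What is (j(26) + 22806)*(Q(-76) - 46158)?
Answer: -20022659392/19 ≈ -1.0538e+9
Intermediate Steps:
(j(26) + 22806)*(Q(-76) - 46158) = (26 + 22806)*(-184/(-76) - 46158) = 22832*(-184*(-1/76) - 46158) = 22832*(46/19 - 46158) = 22832*(-876956/19) = -20022659392/19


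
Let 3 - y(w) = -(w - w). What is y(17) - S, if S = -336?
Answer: 339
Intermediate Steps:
y(w) = 3 (y(w) = 3 - (-1)*(w - w) = 3 - (-1)*0 = 3 - 1*0 = 3 + 0 = 3)
y(17) - S = 3 - 1*(-336) = 3 + 336 = 339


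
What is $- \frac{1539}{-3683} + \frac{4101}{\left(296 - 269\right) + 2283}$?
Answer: $\frac{6219691}{2835910} \approx 2.1932$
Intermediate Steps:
$- \frac{1539}{-3683} + \frac{4101}{\left(296 - 269\right) + 2283} = \left(-1539\right) \left(- \frac{1}{3683}\right) + \frac{4101}{27 + 2283} = \frac{1539}{3683} + \frac{4101}{2310} = \frac{1539}{3683} + 4101 \cdot \frac{1}{2310} = \frac{1539}{3683} + \frac{1367}{770} = \frac{6219691}{2835910}$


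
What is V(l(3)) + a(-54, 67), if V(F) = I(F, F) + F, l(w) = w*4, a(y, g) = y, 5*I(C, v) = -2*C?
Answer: -234/5 ≈ -46.800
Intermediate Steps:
I(C, v) = -2*C/5 (I(C, v) = (-2*C)/5 = -2*C/5)
l(w) = 4*w
V(F) = 3*F/5 (V(F) = -2*F/5 + F = 3*F/5)
V(l(3)) + a(-54, 67) = 3*(4*3)/5 - 54 = (3/5)*12 - 54 = 36/5 - 54 = -234/5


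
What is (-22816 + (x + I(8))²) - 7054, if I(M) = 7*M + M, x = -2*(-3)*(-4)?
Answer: -28270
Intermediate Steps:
x = -24 (x = 6*(-4) = -24)
I(M) = 8*M
(-22816 + (x + I(8))²) - 7054 = (-22816 + (-24 + 8*8)²) - 7054 = (-22816 + (-24 + 64)²) - 7054 = (-22816 + 40²) - 7054 = (-22816 + 1600) - 7054 = -21216 - 7054 = -28270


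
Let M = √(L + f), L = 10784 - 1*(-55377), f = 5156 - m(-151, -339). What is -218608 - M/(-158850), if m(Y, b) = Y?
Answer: -218608 + √17867/79425 ≈ -2.1861e+5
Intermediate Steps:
f = 5307 (f = 5156 - 1*(-151) = 5156 + 151 = 5307)
L = 66161 (L = 10784 + 55377 = 66161)
M = 2*√17867 (M = √(66161 + 5307) = √71468 = 2*√17867 ≈ 267.33)
-218608 - M/(-158850) = -218608 - 2*√17867/(-158850) = -218608 - 2*√17867*(-1)/158850 = -218608 - (-1)*√17867/79425 = -218608 + √17867/79425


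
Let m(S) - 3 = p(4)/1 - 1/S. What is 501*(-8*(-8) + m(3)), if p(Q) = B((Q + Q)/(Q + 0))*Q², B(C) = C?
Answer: 49432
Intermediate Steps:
p(Q) = 2*Q² (p(Q) = ((Q + Q)/(Q + 0))*Q² = ((2*Q)/Q)*Q² = 2*Q²)
m(S) = 35 - 1/S (m(S) = 3 + ((2*4²)/1 - 1/S) = 3 + ((2*16)*1 - 1/S) = 3 + (32*1 - 1/S) = 3 + (32 - 1/S) = 35 - 1/S)
501*(-8*(-8) + m(3)) = 501*(-8*(-8) + (35 - 1/3)) = 501*(64 + (35 - 1*⅓)) = 501*(64 + (35 - ⅓)) = 501*(64 + 104/3) = 501*(296/3) = 49432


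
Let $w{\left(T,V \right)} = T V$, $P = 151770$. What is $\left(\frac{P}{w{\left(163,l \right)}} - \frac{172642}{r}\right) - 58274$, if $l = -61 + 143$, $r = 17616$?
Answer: $- \frac{3430141298899}{58863864} \approx -58272.0$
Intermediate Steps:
$l = 82$
$\left(\frac{P}{w{\left(163,l \right)}} - \frac{172642}{r}\right) - 58274 = \left(\frac{151770}{163 \cdot 82} - \frac{172642}{17616}\right) - 58274 = \left(\frac{151770}{13366} - \frac{86321}{8808}\right) - 58274 = \left(151770 \cdot \frac{1}{13366} - \frac{86321}{8808}\right) - 58274 = \left(\frac{75885}{6683} - \frac{86321}{8808}\right) - 58274 = \frac{91511837}{58863864} - 58274 = - \frac{3430141298899}{58863864}$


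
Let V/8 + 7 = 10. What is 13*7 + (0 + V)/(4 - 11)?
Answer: 613/7 ≈ 87.571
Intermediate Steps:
V = 24 (V = -56 + 8*10 = -56 + 80 = 24)
13*7 + (0 + V)/(4 - 11) = 13*7 + (0 + 24)/(4 - 11) = 91 + 24/(-7) = 91 + 24*(-1/7) = 91 - 24/7 = 613/7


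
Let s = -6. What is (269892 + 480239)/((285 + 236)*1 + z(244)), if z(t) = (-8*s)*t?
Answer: 750131/12233 ≈ 61.320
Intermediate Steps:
z(t) = 48*t (z(t) = (-8*(-6))*t = 48*t)
(269892 + 480239)/((285 + 236)*1 + z(244)) = (269892 + 480239)/((285 + 236)*1 + 48*244) = 750131/(521*1 + 11712) = 750131/(521 + 11712) = 750131/12233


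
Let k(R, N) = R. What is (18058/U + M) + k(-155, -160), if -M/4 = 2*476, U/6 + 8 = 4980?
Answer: -59103079/14916 ≈ -3962.4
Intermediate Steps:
U = 29832 (U = -48 + 6*4980 = -48 + 29880 = 29832)
M = -3808 (M = -8*476 = -4*952 = -3808)
(18058/U + M) + k(-155, -160) = (18058/29832 - 3808) - 155 = (18058*(1/29832) - 3808) - 155 = (9029/14916 - 3808) - 155 = -56791099/14916 - 155 = -59103079/14916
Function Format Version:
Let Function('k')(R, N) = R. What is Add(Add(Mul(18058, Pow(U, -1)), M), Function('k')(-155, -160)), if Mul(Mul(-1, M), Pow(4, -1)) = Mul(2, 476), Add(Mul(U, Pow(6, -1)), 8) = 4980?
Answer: Rational(-59103079, 14916) ≈ -3962.4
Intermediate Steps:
U = 29832 (U = Add(-48, Mul(6, 4980)) = Add(-48, 29880) = 29832)
M = -3808 (M = Mul(-4, Mul(2, 476)) = Mul(-4, 952) = -3808)
Add(Add(Mul(18058, Pow(U, -1)), M), Function('k')(-155, -160)) = Add(Add(Mul(18058, Pow(29832, -1)), -3808), -155) = Add(Add(Mul(18058, Rational(1, 29832)), -3808), -155) = Add(Add(Rational(9029, 14916), -3808), -155) = Add(Rational(-56791099, 14916), -155) = Rational(-59103079, 14916)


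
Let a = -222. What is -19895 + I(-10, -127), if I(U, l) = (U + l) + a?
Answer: -20254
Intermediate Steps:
I(U, l) = -222 + U + l (I(U, l) = (U + l) - 222 = -222 + U + l)
-19895 + I(-10, -127) = -19895 + (-222 - 10 - 127) = -19895 - 359 = -20254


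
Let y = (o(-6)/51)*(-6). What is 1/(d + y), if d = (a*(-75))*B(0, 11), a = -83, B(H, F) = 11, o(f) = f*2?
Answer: 17/1164099 ≈ 1.4604e-5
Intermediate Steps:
o(f) = 2*f
d = 68475 (d = -83*(-75)*11 = 6225*11 = 68475)
y = 24/17 (y = ((2*(-6))/51)*(-6) = ((1/51)*(-12))*(-6) = -4/17*(-6) = 24/17 ≈ 1.4118)
1/(d + y) = 1/(68475 + 24/17) = 1/(1164099/17) = 17/1164099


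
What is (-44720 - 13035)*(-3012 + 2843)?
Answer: 9760595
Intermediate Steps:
(-44720 - 13035)*(-3012 + 2843) = -57755*(-169) = 9760595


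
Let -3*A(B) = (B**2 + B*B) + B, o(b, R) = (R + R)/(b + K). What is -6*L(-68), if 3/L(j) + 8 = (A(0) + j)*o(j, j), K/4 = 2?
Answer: 135/1216 ≈ 0.11102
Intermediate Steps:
K = 8 (K = 4*2 = 8)
o(b, R) = 2*R/(8 + b) (o(b, R) = (R + R)/(b + 8) = (2*R)/(8 + b) = 2*R/(8 + b))
A(B) = -2*B**2/3 - B/3 (A(B) = -((B**2 + B*B) + B)/3 = -((B**2 + B**2) + B)/3 = -(2*B**2 + B)/3 = -(B + 2*B**2)/3 = -2*B**2/3 - B/3)
L(j) = 3/(-8 + 2*j**2/(8 + j)) (L(j) = 3/(-8 + (-1/3*0*(1 + 2*0) + j)*(2*j/(8 + j))) = 3/(-8 + (-1/3*0*(1 + 0) + j)*(2*j/(8 + j))) = 3/(-8 + (-1/3*0*1 + j)*(2*j/(8 + j))) = 3/(-8 + (0 + j)*(2*j/(8 + j))) = 3/(-8 + j*(2*j/(8 + j))) = 3/(-8 + 2*j**2/(8 + j)))
-6*L(-68) = -9*(8 - 68)/(-32 + (-68)**2 - 4*(-68)) = -9*(-60)/(-32 + 4624 + 272) = -9*(-60)/4864 = -6*(-45/2432) = 135/1216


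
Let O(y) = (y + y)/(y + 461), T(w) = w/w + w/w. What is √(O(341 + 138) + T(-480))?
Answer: √666930/470 ≈ 1.7376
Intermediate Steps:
T(w) = 2 (T(w) = 1 + 1 = 2)
O(y) = 2*y/(461 + y) (O(y) = (2*y)/(461 + y) = 2*y/(461 + y))
√(O(341 + 138) + T(-480)) = √(2*(341 + 138)/(461 + (341 + 138)) + 2) = √(2*479/(461 + 479) + 2) = √(2*479/940 + 2) = √(2*479*(1/940) + 2) = √(479/470 + 2) = √(1419/470) = √666930/470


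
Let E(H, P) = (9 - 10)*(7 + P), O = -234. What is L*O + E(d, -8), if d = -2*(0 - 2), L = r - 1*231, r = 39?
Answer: 44929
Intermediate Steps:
L = -192 (L = 39 - 1*231 = 39 - 231 = -192)
d = 4 (d = -2*(-2) = 4)
E(H, P) = -7 - P (E(H, P) = -(7 + P) = -7 - P)
L*O + E(d, -8) = -192*(-234) + (-7 - 1*(-8)) = 44928 + (-7 + 8) = 44928 + 1 = 44929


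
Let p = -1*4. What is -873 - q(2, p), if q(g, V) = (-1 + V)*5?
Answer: -848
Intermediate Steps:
p = -4
q(g, V) = -5 + 5*V
-873 - q(2, p) = -873 - (-5 + 5*(-4)) = -873 - (-5 - 20) = -873 - 1*(-25) = -873 + 25 = -848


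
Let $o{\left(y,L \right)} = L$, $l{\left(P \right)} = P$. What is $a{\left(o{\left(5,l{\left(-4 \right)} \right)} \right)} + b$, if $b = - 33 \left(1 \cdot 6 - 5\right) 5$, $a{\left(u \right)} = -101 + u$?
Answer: $-270$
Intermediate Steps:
$b = -165$ ($b = - 33 \left(6 - 5\right) 5 = \left(-33\right) 1 \cdot 5 = \left(-33\right) 5 = -165$)
$a{\left(o{\left(5,l{\left(-4 \right)} \right)} \right)} + b = \left(-101 - 4\right) - 165 = -105 - 165 = -270$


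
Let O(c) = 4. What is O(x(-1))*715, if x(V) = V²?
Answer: 2860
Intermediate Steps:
O(x(-1))*715 = 4*715 = 2860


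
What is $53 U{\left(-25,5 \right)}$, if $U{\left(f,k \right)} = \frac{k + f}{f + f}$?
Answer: $\frac{106}{5} \approx 21.2$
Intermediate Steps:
$U{\left(f,k \right)} = \frac{f + k}{2 f}$
$53 U{\left(-25,5 \right)} = 53 \frac{-25 + 5}{2 \left(-25\right)} = 53 \cdot \frac{1}{2} \left(- \frac{1}{25}\right) \left(-20\right) = 53 \cdot \frac{2}{5} = \frac{106}{5}$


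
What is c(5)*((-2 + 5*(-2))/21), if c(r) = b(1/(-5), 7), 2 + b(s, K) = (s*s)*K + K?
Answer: -528/175 ≈ -3.0171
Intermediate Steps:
b(s, K) = -2 + K + K*s² (b(s, K) = -2 + ((s*s)*K + K) = -2 + (s²*K + K) = -2 + (K*s² + K) = -2 + (K + K*s²) = -2 + K + K*s²)
c(r) = 132/25 (c(r) = -2 + 7 + 7*(1/(-5))² = -2 + 7 + 7*(-⅕)² = -2 + 7 + 7*(1/25) = -2 + 7 + 7/25 = 132/25)
c(5)*((-2 + 5*(-2))/21) = 132*((-2 + 5*(-2))/21)/25 = 132*((-2 - 10)*(1/21))/25 = 132*(-12*1/21)/25 = (132/25)*(-4/7) = -528/175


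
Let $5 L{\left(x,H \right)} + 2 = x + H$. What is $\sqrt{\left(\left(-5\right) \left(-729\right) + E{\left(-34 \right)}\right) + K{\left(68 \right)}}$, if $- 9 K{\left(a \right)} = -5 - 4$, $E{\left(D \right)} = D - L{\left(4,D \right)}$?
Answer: $\frac{2 \sqrt{22615}}{5} \approx 60.153$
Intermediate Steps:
$L{\left(x,H \right)} = - \frac{2}{5} + \frac{H}{5} + \frac{x}{5}$ ($L{\left(x,H \right)} = - \frac{2}{5} + \frac{x + H}{5} = - \frac{2}{5} + \frac{H + x}{5} = - \frac{2}{5} + \left(\frac{H}{5} + \frac{x}{5}\right) = - \frac{2}{5} + \frac{H}{5} + \frac{x}{5}$)
$E{\left(D \right)} = - \frac{2}{5} + \frac{4 D}{5}$ ($E{\left(D \right)} = D - \left(- \frac{2}{5} + \frac{D}{5} + \frac{1}{5} \cdot 4\right) = D - \left(- \frac{2}{5} + \frac{D}{5} + \frac{4}{5}\right) = D - \left(\frac{2}{5} + \frac{D}{5}\right) = - \frac{2}{5} + \frac{4 D}{5}$)
$K{\left(a \right)} = 1$ ($K{\left(a \right)} = - \frac{-5 - 4}{9} = \left(- \frac{1}{9}\right) \left(-9\right) = 1$)
$\sqrt{\left(\left(-5\right) \left(-729\right) + E{\left(-34 \right)}\right) + K{\left(68 \right)}} = \sqrt{\left(\left(-5\right) \left(-729\right) + \left(- \frac{2}{5} + \frac{4}{5} \left(-34\right)\right)\right) + 1} = \sqrt{\left(3645 - \frac{138}{5}\right) + 1} = \sqrt{\frac{18087}{5} + 1} = \sqrt{\frac{18092}{5}} = \frac{2 \sqrt{22615}}{5}$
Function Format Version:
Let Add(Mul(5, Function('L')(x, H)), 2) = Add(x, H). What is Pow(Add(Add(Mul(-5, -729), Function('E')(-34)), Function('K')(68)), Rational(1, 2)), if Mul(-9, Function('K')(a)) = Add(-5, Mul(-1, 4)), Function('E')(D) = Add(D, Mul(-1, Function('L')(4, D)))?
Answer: Mul(Rational(2, 5), Pow(22615, Rational(1, 2))) ≈ 60.153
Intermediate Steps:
Function('L')(x, H) = Add(Rational(-2, 5), Mul(Rational(1, 5), H), Mul(Rational(1, 5), x)) (Function('L')(x, H) = Add(Rational(-2, 5), Mul(Rational(1, 5), Add(x, H))) = Add(Rational(-2, 5), Mul(Rational(1, 5), Add(H, x))) = Add(Rational(-2, 5), Add(Mul(Rational(1, 5), H), Mul(Rational(1, 5), x))) = Add(Rational(-2, 5), Mul(Rational(1, 5), H), Mul(Rational(1, 5), x)))
Function('E')(D) = Add(Rational(-2, 5), Mul(Rational(4, 5), D)) (Function('E')(D) = Add(D, Mul(-1, Add(Rational(-2, 5), Mul(Rational(1, 5), D), Mul(Rational(1, 5), 4)))) = Add(D, Mul(-1, Add(Rational(-2, 5), Mul(Rational(1, 5), D), Rational(4, 5)))) = Add(D, Mul(-1, Add(Rational(2, 5), Mul(Rational(1, 5), D)))) = Add(D, Add(Rational(-2, 5), Mul(Rational(-1, 5), D))) = Add(Rational(-2, 5), Mul(Rational(4, 5), D)))
Function('K')(a) = 1 (Function('K')(a) = Mul(Rational(-1, 9), Add(-5, Mul(-1, 4))) = Mul(Rational(-1, 9), Add(-5, -4)) = Mul(Rational(-1, 9), -9) = 1)
Pow(Add(Add(Mul(-5, -729), Function('E')(-34)), Function('K')(68)), Rational(1, 2)) = Pow(Add(Add(Mul(-5, -729), Add(Rational(-2, 5), Mul(Rational(4, 5), -34))), 1), Rational(1, 2)) = Pow(Add(Add(3645, Add(Rational(-2, 5), Rational(-136, 5))), 1), Rational(1, 2)) = Pow(Add(Add(3645, Rational(-138, 5)), 1), Rational(1, 2)) = Pow(Add(Rational(18087, 5), 1), Rational(1, 2)) = Pow(Rational(18092, 5), Rational(1, 2)) = Mul(Rational(2, 5), Pow(22615, Rational(1, 2)))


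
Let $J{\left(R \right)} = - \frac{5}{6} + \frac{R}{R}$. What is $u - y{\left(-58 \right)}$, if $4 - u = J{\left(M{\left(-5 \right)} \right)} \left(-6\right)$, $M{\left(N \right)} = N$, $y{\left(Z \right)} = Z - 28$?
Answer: $91$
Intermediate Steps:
$y{\left(Z \right)} = -28 + Z$ ($y{\left(Z \right)} = Z - 28 = -28 + Z$)
$J{\left(R \right)} = \frac{1}{6}$ ($J{\left(R \right)} = \left(-5\right) \frac{1}{6} + 1 = - \frac{5}{6} + 1 = \frac{1}{6}$)
$u = 5$ ($u = 4 - \frac{1}{6} \left(-6\right) = 4 - -1 = 4 + 1 = 5$)
$u - y{\left(-58 \right)} = 5 - \left(-28 - 58\right) = 5 - -86 = 5 + 86 = 91$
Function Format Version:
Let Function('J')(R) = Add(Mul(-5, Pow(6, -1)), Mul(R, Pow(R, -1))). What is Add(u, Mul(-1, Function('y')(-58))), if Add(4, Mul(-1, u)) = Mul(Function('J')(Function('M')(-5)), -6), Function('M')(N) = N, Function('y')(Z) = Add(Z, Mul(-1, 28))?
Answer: 91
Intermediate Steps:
Function('y')(Z) = Add(-28, Z) (Function('y')(Z) = Add(Z, -28) = Add(-28, Z))
Function('J')(R) = Rational(1, 6) (Function('J')(R) = Add(Mul(-5, Rational(1, 6)), 1) = Add(Rational(-5, 6), 1) = Rational(1, 6))
u = 5 (u = Add(4, Mul(-1, Mul(Rational(1, 6), -6))) = Add(4, Mul(-1, -1)) = Add(4, 1) = 5)
Add(u, Mul(-1, Function('y')(-58))) = Add(5, Mul(-1, Add(-28, -58))) = Add(5, Mul(-1, -86)) = Add(5, 86) = 91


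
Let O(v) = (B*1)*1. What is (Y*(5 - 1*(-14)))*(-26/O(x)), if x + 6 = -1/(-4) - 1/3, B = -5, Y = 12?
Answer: 5928/5 ≈ 1185.6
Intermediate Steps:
x = -73/12 (x = -6 + (-1/(-4) - 1/3) = -6 + (-1*(-¼) - 1*⅓) = -6 + (¼ - ⅓) = -6 - 1/12 = -73/12 ≈ -6.0833)
O(v) = -5 (O(v) = -5*1*1 = -5*1 = -5)
(Y*(5 - 1*(-14)))*(-26/O(x)) = (12*(5 - 1*(-14)))*(-26/(-5)) = (12*(5 + 14))*(-26*(-⅕)) = (12*19)*(26/5) = 228*(26/5) = 5928/5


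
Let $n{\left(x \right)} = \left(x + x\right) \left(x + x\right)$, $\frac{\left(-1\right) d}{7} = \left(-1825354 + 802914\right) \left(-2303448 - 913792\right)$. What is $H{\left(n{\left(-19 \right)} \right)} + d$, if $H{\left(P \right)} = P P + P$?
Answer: $-23026041972620$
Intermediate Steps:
$d = -23026044059200$ ($d = - 7 \left(-1825354 + 802914\right) \left(-2303448 - 913792\right) = - 7 \left(\left(-1022440\right) \left(-3217240\right)\right) = \left(-7\right) 3289434865600 = -23026044059200$)
$n{\left(x \right)} = 4 x^{2}$ ($n{\left(x \right)} = 2 x 2 x = 4 x^{2}$)
$H{\left(P \right)} = P + P^{2}$ ($H{\left(P \right)} = P^{2} + P = P + P^{2}$)
$H{\left(n{\left(-19 \right)} \right)} + d = 4 \left(-19\right)^{2} \left(1 + 4 \left(-19\right)^{2}\right) - 23026044059200 = 4 \cdot 361 \left(1 + 4 \cdot 361\right) - 23026044059200 = 1444 \left(1 + 1444\right) - 23026044059200 = 1444 \cdot 1445 - 23026044059200 = 2086580 - 23026044059200 = -23026041972620$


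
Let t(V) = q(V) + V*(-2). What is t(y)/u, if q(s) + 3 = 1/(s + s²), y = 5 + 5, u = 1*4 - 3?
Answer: -2529/110 ≈ -22.991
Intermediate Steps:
u = 1 (u = 4 - 3 = 1)
y = 10
q(s) = -3 + 1/(s + s²)
t(V) = -2*V + (1 - 3*V - 3*V²)/(V*(1 + V)) (t(V) = (1 - 3*V - 3*V²)/(V*(1 + V)) + V*(-2) = (1 - 3*V - 3*V²)/(V*(1 + V)) - 2*V = -2*V + (1 - 3*V - 3*V²)/(V*(1 + V)))
t(y)/u = ((1 - 5*10² - 3*10 - 2*10³)/(10*(1 + 10)))/1 = 1*((⅒)*(1 - 5*100 - 30 - 2*1000)/11) = 1*((⅒)*(1/11)*(1 - 500 - 30 - 2000)) = 1*((⅒)*(1/11)*(-2529)) = 1*(-2529/110) = -2529/110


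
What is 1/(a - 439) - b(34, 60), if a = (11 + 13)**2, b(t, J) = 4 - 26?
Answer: 3015/137 ≈ 22.007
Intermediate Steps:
b(t, J) = -22
a = 576 (a = 24**2 = 576)
1/(a - 439) - b(34, 60) = 1/(576 - 439) - 1*(-22) = 1/137 + 22 = 3015/137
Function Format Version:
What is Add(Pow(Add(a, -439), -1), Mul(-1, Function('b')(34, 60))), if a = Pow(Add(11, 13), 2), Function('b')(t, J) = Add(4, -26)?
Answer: Rational(3015, 137) ≈ 22.007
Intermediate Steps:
Function('b')(t, J) = -22
a = 576 (a = Pow(24, 2) = 576)
Add(Pow(Add(a, -439), -1), Mul(-1, Function('b')(34, 60))) = Add(Pow(Add(576, -439), -1), Mul(-1, -22)) = Add(Pow(137, -1), 22) = Add(Rational(1, 137), 22) = Rational(3015, 137)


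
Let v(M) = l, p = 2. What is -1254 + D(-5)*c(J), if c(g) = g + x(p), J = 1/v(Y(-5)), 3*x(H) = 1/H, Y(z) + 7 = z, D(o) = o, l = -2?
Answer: -3757/3 ≈ -1252.3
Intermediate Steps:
Y(z) = -7 + z
v(M) = -2
x(H) = 1/(3*H)
J = -1/2 (J = 1/(-2) = -1/2 ≈ -0.50000)
c(g) = 1/6 + g (c(g) = g + (1/3)/2 = g + (1/3)*(1/2) = g + 1/6 = 1/6 + g)
-1254 + D(-5)*c(J) = -1254 - 5*(1/6 - 1/2) = -1254 - 5*(-1/3) = -1254 + 5/3 = -3757/3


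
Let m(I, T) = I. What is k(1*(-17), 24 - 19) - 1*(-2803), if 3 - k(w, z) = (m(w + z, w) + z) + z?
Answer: 2808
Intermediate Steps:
k(w, z) = 3 - w - 3*z (k(w, z) = 3 - (((w + z) + z) + z) = 3 - ((w + 2*z) + z) = 3 - (w + 3*z) = 3 + (-w - 3*z) = 3 - w - 3*z)
k(1*(-17), 24 - 19) - 1*(-2803) = (3 - (-17) - 3*(24 - 19)) - 1*(-2803) = (3 - 1*(-17) - 3*5) + 2803 = (3 + 17 - 15) + 2803 = 5 + 2803 = 2808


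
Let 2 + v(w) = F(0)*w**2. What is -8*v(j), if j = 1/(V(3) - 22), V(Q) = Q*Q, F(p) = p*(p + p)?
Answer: 16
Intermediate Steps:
F(p) = 2*p**2 (F(p) = p*(2*p) = 2*p**2)
V(Q) = Q**2
j = -1/13 (j = 1/(3**2 - 22) = 1/(9 - 22) = 1/(-13) = -1/13 ≈ -0.076923)
v(w) = -2 (v(w) = -2 + (2*0**2)*w**2 = -2 + (2*0)*w**2 = -2 + 0*w**2 = -2 + 0 = -2)
-8*v(j) = -8*(-2) = 16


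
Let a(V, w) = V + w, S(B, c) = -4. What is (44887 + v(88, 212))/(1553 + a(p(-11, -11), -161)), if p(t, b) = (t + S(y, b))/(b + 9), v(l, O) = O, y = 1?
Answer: 10022/311 ≈ 32.225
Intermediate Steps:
p(t, b) = (-4 + t)/(9 + b) (p(t, b) = (t - 4)/(b + 9) = (-4 + t)/(9 + b))
(44887 + v(88, 212))/(1553 + a(p(-11, -11), -161)) = (44887 + 212)/(1553 + ((-4 - 11)/(9 - 11) - 161)) = 45099/(1553 + (-15/(-2) - 161)) = 45099/(1553 + (-1/2*(-15) - 161)) = 45099/(1553 + (15/2 - 161)) = 45099/(1553 - 307/2) = 45099/(2799/2) = 45099*(2/2799) = 10022/311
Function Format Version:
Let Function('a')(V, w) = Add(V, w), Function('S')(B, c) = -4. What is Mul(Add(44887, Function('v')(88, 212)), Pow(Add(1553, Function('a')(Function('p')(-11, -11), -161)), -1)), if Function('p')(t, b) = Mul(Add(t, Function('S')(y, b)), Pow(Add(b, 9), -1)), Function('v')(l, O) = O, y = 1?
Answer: Rational(10022, 311) ≈ 32.225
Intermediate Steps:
Function('p')(t, b) = Mul(Pow(Add(9, b), -1), Add(-4, t)) (Function('p')(t, b) = Mul(Add(t, -4), Pow(Add(b, 9), -1)) = Mul(Add(-4, t), Pow(Add(9, b), -1)) = Mul(Pow(Add(9, b), -1), Add(-4, t)))
Mul(Add(44887, Function('v')(88, 212)), Pow(Add(1553, Function('a')(Function('p')(-11, -11), -161)), -1)) = Mul(Add(44887, 212), Pow(Add(1553, Add(Mul(Pow(Add(9, -11), -1), Add(-4, -11)), -161)), -1)) = Mul(45099, Pow(Add(1553, Add(Mul(Pow(-2, -1), -15), -161)), -1)) = Mul(45099, Pow(Add(1553, Add(Mul(Rational(-1, 2), -15), -161)), -1)) = Mul(45099, Pow(Add(1553, Add(Rational(15, 2), -161)), -1)) = Mul(45099, Pow(Add(1553, Rational(-307, 2)), -1)) = Mul(45099, Pow(Rational(2799, 2), -1)) = Mul(45099, Rational(2, 2799)) = Rational(10022, 311)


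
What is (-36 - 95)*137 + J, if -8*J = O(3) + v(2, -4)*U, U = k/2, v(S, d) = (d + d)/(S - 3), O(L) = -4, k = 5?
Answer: -17949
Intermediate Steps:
v(S, d) = 2*d/(-3 + S) (v(S, d) = (2*d)/(-3 + S) = 2*d/(-3 + S))
U = 5/2 ≈ 2.5000
J = -2 (J = -(-4 + (2*(-4)/(-3 + 2))*(5/2))/8 = -(-4 + (2*(-4)/(-1))*(5/2))/8 = -(-4 + (2*(-4)*(-1))*(5/2))/8 = -(-4 + 8*(5/2))/8 = -(-4 + 20)/8 = -⅛*16 = -2)
(-36 - 95)*137 + J = (-36 - 95)*137 - 2 = -131*137 - 2 = -17947 - 2 = -17949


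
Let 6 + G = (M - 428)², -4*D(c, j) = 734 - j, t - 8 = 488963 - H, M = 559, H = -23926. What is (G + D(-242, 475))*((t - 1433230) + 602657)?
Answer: -5429162259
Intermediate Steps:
t = 512897 (t = 8 + (488963 - 1*(-23926)) = 8 + (488963 + 23926) = 8 + 512889 = 512897)
D(c, j) = -367/2 + j/4 (D(c, j) = -(734 - j)/4 = -367/2 + j/4)
G = 17155 (G = -6 + (559 - 428)² = -6 + 131² = -6 + 17161 = 17155)
(G + D(-242, 475))*((t - 1433230) + 602657) = (17155 + (-367/2 + (¼)*475))*((512897 - 1433230) + 602657) = (17155 + (-367/2 + 475/4))*(-920333 + 602657) = (17155 - 259/4)*(-317676) = (68361/4)*(-317676) = -5429162259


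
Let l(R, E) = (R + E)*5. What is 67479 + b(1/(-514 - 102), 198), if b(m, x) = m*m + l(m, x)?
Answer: 25980969785/379456 ≈ 68469.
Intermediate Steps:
l(R, E) = 5*E + 5*R (l(R, E) = (E + R)*5 = 5*E + 5*R)
b(m, x) = m**2 + 5*m + 5*x (b(m, x) = m*m + (5*x + 5*m) = m**2 + (5*m + 5*x) = m**2 + 5*m + 5*x)
67479 + b(1/(-514 - 102), 198) = 67479 + ((1/(-514 - 102))**2 + 5/(-514 - 102) + 5*198) = 67479 + ((1/(-616))**2 + 5/(-616) + 990) = 67479 + ((-1/616)**2 + 5*(-1/616) + 990) = 67479 + (1/379456 - 5/616 + 990) = 67479 + 375658361/379456 = 25980969785/379456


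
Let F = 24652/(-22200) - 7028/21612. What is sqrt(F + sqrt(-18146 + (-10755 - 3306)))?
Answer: sqrt(-5737450897686 + 3996440792100*I*sqrt(32207))/1999110 ≈ 9.4349 + 9.5106*I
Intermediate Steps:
F = -14350013/9995550 (F = 24652*(-1/22200) - 7028*1/21612 = -6163/5550 - 1757/5403 = -14350013/9995550 ≈ -1.4356)
sqrt(F + sqrt(-18146 + (-10755 - 3306))) = sqrt(-14350013/9995550 + sqrt(-18146 + (-10755 - 3306))) = sqrt(-14350013/9995550 + sqrt(-18146 - 14061)) = sqrt(-14350013/9995550 + sqrt(-32207)) = sqrt(-14350013/9995550 + I*sqrt(32207))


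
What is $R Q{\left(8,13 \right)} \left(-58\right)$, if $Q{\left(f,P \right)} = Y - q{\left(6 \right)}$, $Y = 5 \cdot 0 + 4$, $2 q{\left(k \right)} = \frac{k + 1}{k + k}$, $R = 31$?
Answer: $- \frac{80011}{12} \approx -6667.6$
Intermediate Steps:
$q{\left(k \right)} = \frac{1 + k}{4 k}$ ($q{\left(k \right)} = \frac{\left(k + 1\right) \frac{1}{k + k}}{2} = \frac{\left(1 + k\right) \frac{1}{2 k}}{2} = \frac{\frac{1}{2} \frac{1}{k} \left(1 + k\right)}{2} = \frac{1 + k}{4 k}$)
$Y = 4$ ($Y = 0 + 4 = 4$)
$Q{\left(f,P \right)} = \frac{89}{24}$ ($Q{\left(f,P \right)} = 4 - \frac{1 + 6}{4 \cdot 6} = 4 - \frac{1}{4} \cdot \frac{1}{6} \cdot 7 = 4 - \frac{7}{24} = \frac{89}{24}$)
$R Q{\left(8,13 \right)} \left(-58\right) = 31 \cdot \frac{89}{24} \left(-58\right) = \frac{2759}{24} \left(-58\right) = - \frac{80011}{12}$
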